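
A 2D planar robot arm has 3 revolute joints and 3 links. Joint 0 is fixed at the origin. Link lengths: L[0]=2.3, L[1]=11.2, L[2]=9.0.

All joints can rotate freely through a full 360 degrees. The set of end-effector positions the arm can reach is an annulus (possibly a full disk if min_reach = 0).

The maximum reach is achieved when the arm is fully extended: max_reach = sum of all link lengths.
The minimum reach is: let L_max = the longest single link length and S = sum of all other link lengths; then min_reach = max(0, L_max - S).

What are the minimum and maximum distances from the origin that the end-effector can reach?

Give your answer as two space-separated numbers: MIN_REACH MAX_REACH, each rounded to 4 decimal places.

Link lengths: [2.3, 11.2, 9.0]
max_reach = 2.3 + 11.2 + 9 = 22.5
L_max = max([2.3, 11.2, 9.0]) = 11.2
S (sum of others) = 22.5 - 11.2 = 11.3
min_reach = max(0, 11.2 - 11.3) = max(0, -0.1) = 0

Answer: 0.0000 22.5000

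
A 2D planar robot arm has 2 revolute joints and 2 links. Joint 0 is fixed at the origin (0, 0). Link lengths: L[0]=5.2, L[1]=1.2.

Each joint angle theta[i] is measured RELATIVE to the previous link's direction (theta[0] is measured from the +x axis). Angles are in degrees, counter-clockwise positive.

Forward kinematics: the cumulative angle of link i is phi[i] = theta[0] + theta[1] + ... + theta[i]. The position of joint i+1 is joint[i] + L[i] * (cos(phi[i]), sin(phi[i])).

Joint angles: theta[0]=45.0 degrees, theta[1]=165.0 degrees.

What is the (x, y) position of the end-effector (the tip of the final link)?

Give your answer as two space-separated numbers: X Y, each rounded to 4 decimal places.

joint[0] = (0.0000, 0.0000)  (base)
link 0: phi[0] = 45 = 45 deg
  cos(45 deg) = 0.7071, sin(45 deg) = 0.7071
  joint[1] = (0.0000, 0.0000) + 5.2 * (0.7071, 0.7071) = (0.0000 + 3.6770, 0.0000 + 3.6770) = (3.6770, 3.6770)
link 1: phi[1] = 45 + 165 = 210 deg
  cos(210 deg) = -0.8660, sin(210 deg) = -0.5000
  joint[2] = (3.6770, 3.6770) + 1.2 * (-0.8660, -0.5000) = (3.6770 + -1.0392, 3.6770 + -0.6000) = (2.6377, 3.0770)
End effector: (2.6377, 3.0770)

Answer: 2.6377 3.0770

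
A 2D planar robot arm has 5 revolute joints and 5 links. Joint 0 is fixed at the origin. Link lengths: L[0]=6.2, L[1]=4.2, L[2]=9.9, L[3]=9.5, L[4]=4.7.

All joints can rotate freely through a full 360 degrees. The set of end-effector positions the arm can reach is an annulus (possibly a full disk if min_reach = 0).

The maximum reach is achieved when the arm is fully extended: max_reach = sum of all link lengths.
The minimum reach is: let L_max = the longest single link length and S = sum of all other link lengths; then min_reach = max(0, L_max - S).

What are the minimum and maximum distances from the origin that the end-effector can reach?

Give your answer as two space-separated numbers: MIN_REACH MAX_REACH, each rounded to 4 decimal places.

Answer: 0.0000 34.5000

Derivation:
Link lengths: [6.2, 4.2, 9.9, 9.5, 4.7]
max_reach = 6.2 + 4.2 + 9.9 + 9.5 + 4.7 = 34.5
L_max = max([6.2, 4.2, 9.9, 9.5, 4.7]) = 9.9
S (sum of others) = 34.5 - 9.9 = 24.6
min_reach = max(0, 9.9 - 24.6) = max(0, -14.7) = 0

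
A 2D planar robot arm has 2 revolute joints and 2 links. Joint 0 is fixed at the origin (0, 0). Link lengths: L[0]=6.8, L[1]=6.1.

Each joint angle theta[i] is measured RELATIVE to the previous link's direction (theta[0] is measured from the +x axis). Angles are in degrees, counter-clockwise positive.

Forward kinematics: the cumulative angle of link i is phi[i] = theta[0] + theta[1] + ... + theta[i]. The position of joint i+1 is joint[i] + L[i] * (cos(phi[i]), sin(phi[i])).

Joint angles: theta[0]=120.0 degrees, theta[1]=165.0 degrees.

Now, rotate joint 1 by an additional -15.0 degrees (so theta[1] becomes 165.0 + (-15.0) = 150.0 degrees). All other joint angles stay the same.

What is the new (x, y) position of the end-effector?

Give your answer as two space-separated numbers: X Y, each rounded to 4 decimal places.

Answer: -3.4000 -0.2110

Derivation:
joint[0] = (0.0000, 0.0000)  (base)
link 0: phi[0] = 120 = 120 deg
  cos(120 deg) = -0.5000, sin(120 deg) = 0.8660
  joint[1] = (0.0000, 0.0000) + 6.8 * (-0.5000, 0.8660) = (0.0000 + -3.4000, 0.0000 + 5.8890) = (-3.4000, 5.8890)
link 1: phi[1] = 120 + 150 = 270 deg
  cos(270 deg) = -0.0000, sin(270 deg) = -1.0000
  joint[2] = (-3.4000, 5.8890) + 6.1 * (-0.0000, -1.0000) = (-3.4000 + -0.0000, 5.8890 + -6.1000) = (-3.4000, -0.2110)
End effector: (-3.4000, -0.2110)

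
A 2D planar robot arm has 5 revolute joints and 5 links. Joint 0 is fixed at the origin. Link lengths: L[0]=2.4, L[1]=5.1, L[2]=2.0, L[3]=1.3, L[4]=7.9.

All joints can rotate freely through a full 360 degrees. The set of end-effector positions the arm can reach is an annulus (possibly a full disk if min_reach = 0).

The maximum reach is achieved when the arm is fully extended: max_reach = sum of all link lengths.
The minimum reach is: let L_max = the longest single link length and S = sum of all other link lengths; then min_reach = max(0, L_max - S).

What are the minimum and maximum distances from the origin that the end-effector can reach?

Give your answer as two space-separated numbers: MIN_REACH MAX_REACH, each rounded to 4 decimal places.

Link lengths: [2.4, 5.1, 2.0, 1.3, 7.9]
max_reach = 2.4 + 5.1 + 2 + 1.3 + 7.9 = 18.7
L_max = max([2.4, 5.1, 2.0, 1.3, 7.9]) = 7.9
S (sum of others) = 18.7 - 7.9 = 10.8
min_reach = max(0, 7.9 - 10.8) = max(0, -2.9) = 0

Answer: 0.0000 18.7000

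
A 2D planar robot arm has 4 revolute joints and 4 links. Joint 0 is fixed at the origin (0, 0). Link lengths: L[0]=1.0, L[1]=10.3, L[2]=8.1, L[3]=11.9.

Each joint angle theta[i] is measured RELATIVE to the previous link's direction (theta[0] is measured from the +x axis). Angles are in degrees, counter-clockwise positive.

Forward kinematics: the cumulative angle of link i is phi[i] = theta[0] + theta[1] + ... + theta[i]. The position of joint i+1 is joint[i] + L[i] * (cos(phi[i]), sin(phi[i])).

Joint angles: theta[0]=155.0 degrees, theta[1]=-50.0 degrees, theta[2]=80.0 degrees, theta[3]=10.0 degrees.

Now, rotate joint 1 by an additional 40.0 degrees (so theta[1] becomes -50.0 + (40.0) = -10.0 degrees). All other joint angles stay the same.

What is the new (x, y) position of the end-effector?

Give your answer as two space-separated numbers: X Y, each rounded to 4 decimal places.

joint[0] = (0.0000, 0.0000)  (base)
link 0: phi[0] = 155 = 155 deg
  cos(155 deg) = -0.9063, sin(155 deg) = 0.4226
  joint[1] = (0.0000, 0.0000) + 1 * (-0.9063, 0.4226) = (0.0000 + -0.9063, 0.0000 + 0.4226) = (-0.9063, 0.4226)
link 1: phi[1] = 155 + -10 = 145 deg
  cos(145 deg) = -0.8192, sin(145 deg) = 0.5736
  joint[2] = (-0.9063, 0.4226) + 10.3 * (-0.8192, 0.5736) = (-0.9063 + -8.4373, 0.4226 + 5.9078) = (-9.3436, 6.3305)
link 2: phi[2] = 155 + -10 + 80 = 225 deg
  cos(225 deg) = -0.7071, sin(225 deg) = -0.7071
  joint[3] = (-9.3436, 6.3305) + 8.1 * (-0.7071, -0.7071) = (-9.3436 + -5.7276, 6.3305 + -5.7276) = (-15.0711, 0.6029)
link 3: phi[3] = 155 + -10 + 80 + 10 = 235 deg
  cos(235 deg) = -0.5736, sin(235 deg) = -0.8192
  joint[4] = (-15.0711, 0.6029) + 11.9 * (-0.5736, -0.8192) = (-15.0711 + -6.8256, 0.6029 + -9.7479) = (-21.8967, -9.1450)
End effector: (-21.8967, -9.1450)

Answer: -21.8967 -9.1450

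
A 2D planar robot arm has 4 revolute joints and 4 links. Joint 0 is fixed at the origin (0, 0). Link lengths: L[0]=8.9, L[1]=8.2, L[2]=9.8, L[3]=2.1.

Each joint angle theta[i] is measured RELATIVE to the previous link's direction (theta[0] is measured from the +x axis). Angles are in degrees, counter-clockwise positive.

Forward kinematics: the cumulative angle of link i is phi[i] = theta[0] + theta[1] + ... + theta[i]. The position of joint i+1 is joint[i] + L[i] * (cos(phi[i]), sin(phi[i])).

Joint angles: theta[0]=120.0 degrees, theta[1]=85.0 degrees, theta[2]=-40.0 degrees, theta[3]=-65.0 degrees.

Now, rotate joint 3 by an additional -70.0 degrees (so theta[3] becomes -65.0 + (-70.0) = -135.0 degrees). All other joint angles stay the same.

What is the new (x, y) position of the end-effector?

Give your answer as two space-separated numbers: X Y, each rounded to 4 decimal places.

Answer: -19.5291 7.8286

Derivation:
joint[0] = (0.0000, 0.0000)  (base)
link 0: phi[0] = 120 = 120 deg
  cos(120 deg) = -0.5000, sin(120 deg) = 0.8660
  joint[1] = (0.0000, 0.0000) + 8.9 * (-0.5000, 0.8660) = (0.0000 + -4.4500, 0.0000 + 7.7076) = (-4.4500, 7.7076)
link 1: phi[1] = 120 + 85 = 205 deg
  cos(205 deg) = -0.9063, sin(205 deg) = -0.4226
  joint[2] = (-4.4500, 7.7076) + 8.2 * (-0.9063, -0.4226) = (-4.4500 + -7.4317, 7.7076 + -3.4655) = (-11.8817, 4.2422)
link 2: phi[2] = 120 + 85 + -40 = 165 deg
  cos(165 deg) = -0.9659, sin(165 deg) = 0.2588
  joint[3] = (-11.8817, 4.2422) + 9.8 * (-0.9659, 0.2588) = (-11.8817 + -9.4661, 4.2422 + 2.5364) = (-21.3478, 6.7786)
link 3: phi[3] = 120 + 85 + -40 + -135 = 30 deg
  cos(30 deg) = 0.8660, sin(30 deg) = 0.5000
  joint[4] = (-21.3478, 6.7786) + 2.1 * (0.8660, 0.5000) = (-21.3478 + 1.8187, 6.7786 + 1.0500) = (-19.5291, 7.8286)
End effector: (-19.5291, 7.8286)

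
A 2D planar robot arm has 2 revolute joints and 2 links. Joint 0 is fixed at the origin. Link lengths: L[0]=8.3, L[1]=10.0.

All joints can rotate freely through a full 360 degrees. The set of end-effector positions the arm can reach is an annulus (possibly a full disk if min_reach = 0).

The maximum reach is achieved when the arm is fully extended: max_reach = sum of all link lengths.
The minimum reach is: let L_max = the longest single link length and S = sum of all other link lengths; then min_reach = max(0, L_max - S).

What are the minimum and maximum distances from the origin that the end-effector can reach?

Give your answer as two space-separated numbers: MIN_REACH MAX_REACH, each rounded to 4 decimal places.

Link lengths: [8.3, 10.0]
max_reach = 8.3 + 10 = 18.3
L_max = max([8.3, 10.0]) = 10
S (sum of others) = 18.3 - 10 = 8.3
min_reach = max(0, 10 - 8.3) = max(0, 1.7) = 1.7

Answer: 1.7000 18.3000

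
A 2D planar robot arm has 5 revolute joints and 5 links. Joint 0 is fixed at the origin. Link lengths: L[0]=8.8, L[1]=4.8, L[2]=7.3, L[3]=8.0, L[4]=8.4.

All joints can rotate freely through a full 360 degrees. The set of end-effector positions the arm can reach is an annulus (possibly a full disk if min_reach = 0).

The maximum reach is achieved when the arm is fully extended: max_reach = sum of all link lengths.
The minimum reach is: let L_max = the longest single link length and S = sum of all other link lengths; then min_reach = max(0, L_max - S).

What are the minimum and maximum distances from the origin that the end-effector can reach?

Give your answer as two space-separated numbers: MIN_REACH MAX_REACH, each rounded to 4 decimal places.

Answer: 0.0000 37.3000

Derivation:
Link lengths: [8.8, 4.8, 7.3, 8.0, 8.4]
max_reach = 8.8 + 4.8 + 7.3 + 8 + 8.4 = 37.3
L_max = max([8.8, 4.8, 7.3, 8.0, 8.4]) = 8.8
S (sum of others) = 37.3 - 8.8 = 28.5
min_reach = max(0, 8.8 - 28.5) = max(0, -19.7) = 0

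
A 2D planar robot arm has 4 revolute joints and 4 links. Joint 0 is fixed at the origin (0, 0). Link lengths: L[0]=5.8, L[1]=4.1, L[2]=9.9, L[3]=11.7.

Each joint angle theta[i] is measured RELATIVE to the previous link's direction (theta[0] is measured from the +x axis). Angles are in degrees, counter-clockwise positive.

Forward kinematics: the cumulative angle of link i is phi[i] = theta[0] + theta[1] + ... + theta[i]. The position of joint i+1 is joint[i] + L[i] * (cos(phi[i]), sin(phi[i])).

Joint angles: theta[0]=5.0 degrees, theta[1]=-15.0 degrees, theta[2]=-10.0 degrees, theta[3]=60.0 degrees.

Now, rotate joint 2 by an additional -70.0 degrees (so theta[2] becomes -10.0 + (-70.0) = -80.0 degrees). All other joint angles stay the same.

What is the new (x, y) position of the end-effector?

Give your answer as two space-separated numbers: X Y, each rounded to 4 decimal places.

joint[0] = (0.0000, 0.0000)  (base)
link 0: phi[0] = 5 = 5 deg
  cos(5 deg) = 0.9962, sin(5 deg) = 0.0872
  joint[1] = (0.0000, 0.0000) + 5.8 * (0.9962, 0.0872) = (0.0000 + 5.7779, 0.0000 + 0.5055) = (5.7779, 0.5055)
link 1: phi[1] = 5 + -15 = -10 deg
  cos(-10 deg) = 0.9848, sin(-10 deg) = -0.1736
  joint[2] = (5.7779, 0.5055) + 4.1 * (0.9848, -0.1736) = (5.7779 + 4.0377, 0.5055 + -0.7120) = (9.8156, -0.2065)
link 2: phi[2] = 5 + -15 + -80 = -90 deg
  cos(-90 deg) = 0.0000, sin(-90 deg) = -1.0000
  joint[3] = (9.8156, -0.2065) + 9.9 * (0.0000, -1.0000) = (9.8156 + 0.0000, -0.2065 + -9.9000) = (9.8156, -10.1065)
link 3: phi[3] = 5 + -15 + -80 + 60 = -30 deg
  cos(-30 deg) = 0.8660, sin(-30 deg) = -0.5000
  joint[4] = (9.8156, -10.1065) + 11.7 * (0.8660, -0.5000) = (9.8156 + 10.1325, -10.1065 + -5.8500) = (19.9481, -15.9565)
End effector: (19.9481, -15.9565)

Answer: 19.9481 -15.9565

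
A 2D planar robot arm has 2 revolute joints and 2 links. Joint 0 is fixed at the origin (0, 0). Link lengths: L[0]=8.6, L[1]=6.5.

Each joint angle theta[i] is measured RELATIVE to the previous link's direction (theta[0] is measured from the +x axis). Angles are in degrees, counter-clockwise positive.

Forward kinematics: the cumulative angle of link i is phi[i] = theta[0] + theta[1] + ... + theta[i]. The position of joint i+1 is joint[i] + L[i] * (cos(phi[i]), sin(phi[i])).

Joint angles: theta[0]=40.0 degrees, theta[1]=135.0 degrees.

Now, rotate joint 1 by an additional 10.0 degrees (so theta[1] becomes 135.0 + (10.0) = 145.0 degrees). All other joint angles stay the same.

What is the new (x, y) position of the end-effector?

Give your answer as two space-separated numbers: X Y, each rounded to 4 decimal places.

joint[0] = (0.0000, 0.0000)  (base)
link 0: phi[0] = 40 = 40 deg
  cos(40 deg) = 0.7660, sin(40 deg) = 0.6428
  joint[1] = (0.0000, 0.0000) + 8.6 * (0.7660, 0.6428) = (0.0000 + 6.5880, 0.0000 + 5.5280) = (6.5880, 5.5280)
link 1: phi[1] = 40 + 145 = 185 deg
  cos(185 deg) = -0.9962, sin(185 deg) = -0.0872
  joint[2] = (6.5880, 5.5280) + 6.5 * (-0.9962, -0.0872) = (6.5880 + -6.4753, 5.5280 + -0.5665) = (0.1127, 4.9615)
End effector: (0.1127, 4.9615)

Answer: 0.1127 4.9615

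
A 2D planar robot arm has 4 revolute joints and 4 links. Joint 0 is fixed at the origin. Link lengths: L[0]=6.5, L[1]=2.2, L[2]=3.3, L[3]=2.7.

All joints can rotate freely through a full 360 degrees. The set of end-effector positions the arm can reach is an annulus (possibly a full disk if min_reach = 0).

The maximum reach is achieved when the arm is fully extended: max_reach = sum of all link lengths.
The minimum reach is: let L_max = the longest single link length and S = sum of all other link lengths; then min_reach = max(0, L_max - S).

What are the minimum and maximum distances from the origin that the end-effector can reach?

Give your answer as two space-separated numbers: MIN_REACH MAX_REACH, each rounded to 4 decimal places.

Answer: 0.0000 14.7000

Derivation:
Link lengths: [6.5, 2.2, 3.3, 2.7]
max_reach = 6.5 + 2.2 + 3.3 + 2.7 = 14.7
L_max = max([6.5, 2.2, 3.3, 2.7]) = 6.5
S (sum of others) = 14.7 - 6.5 = 8.2
min_reach = max(0, 6.5 - 8.2) = max(0, -1.7) = 0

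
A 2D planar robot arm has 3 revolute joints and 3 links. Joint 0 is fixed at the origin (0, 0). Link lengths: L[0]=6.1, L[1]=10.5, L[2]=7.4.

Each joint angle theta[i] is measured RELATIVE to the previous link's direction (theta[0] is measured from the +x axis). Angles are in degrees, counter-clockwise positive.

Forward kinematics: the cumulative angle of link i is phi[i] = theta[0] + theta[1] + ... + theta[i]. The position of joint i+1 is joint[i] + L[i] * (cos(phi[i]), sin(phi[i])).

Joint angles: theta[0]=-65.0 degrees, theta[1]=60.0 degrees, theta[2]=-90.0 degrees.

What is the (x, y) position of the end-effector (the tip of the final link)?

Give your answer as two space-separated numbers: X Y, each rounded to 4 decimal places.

joint[0] = (0.0000, 0.0000)  (base)
link 0: phi[0] = -65 = -65 deg
  cos(-65 deg) = 0.4226, sin(-65 deg) = -0.9063
  joint[1] = (0.0000, 0.0000) + 6.1 * (0.4226, -0.9063) = (0.0000 + 2.5780, 0.0000 + -5.5285) = (2.5780, -5.5285)
link 1: phi[1] = -65 + 60 = -5 deg
  cos(-5 deg) = 0.9962, sin(-5 deg) = -0.0872
  joint[2] = (2.5780, -5.5285) + 10.5 * (0.9962, -0.0872) = (2.5780 + 10.4600, -5.5285 + -0.9151) = (13.0380, -6.4436)
link 2: phi[2] = -65 + 60 + -90 = -95 deg
  cos(-95 deg) = -0.0872, sin(-95 deg) = -0.9962
  joint[3] = (13.0380, -6.4436) + 7.4 * (-0.0872, -0.9962) = (13.0380 + -0.6450, -6.4436 + -7.3718) = (12.3931, -13.8155)
End effector: (12.3931, -13.8155)

Answer: 12.3931 -13.8155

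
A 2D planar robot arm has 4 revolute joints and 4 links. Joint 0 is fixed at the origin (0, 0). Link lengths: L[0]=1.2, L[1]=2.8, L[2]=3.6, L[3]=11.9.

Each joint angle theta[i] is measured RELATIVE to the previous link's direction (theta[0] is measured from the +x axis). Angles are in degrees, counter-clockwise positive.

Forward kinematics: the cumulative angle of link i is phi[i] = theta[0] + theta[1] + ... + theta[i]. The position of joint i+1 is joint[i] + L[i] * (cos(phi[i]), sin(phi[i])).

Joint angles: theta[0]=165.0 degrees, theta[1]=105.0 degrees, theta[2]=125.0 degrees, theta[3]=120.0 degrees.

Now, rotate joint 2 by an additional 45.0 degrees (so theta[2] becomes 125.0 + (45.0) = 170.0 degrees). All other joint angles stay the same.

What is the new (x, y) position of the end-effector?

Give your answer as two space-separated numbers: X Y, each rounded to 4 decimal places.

joint[0] = (0.0000, 0.0000)  (base)
link 0: phi[0] = 165 = 165 deg
  cos(165 deg) = -0.9659, sin(165 deg) = 0.2588
  joint[1] = (0.0000, 0.0000) + 1.2 * (-0.9659, 0.2588) = (0.0000 + -1.1591, 0.0000 + 0.3106) = (-1.1591, 0.3106)
link 1: phi[1] = 165 + 105 = 270 deg
  cos(270 deg) = -0.0000, sin(270 deg) = -1.0000
  joint[2] = (-1.1591, 0.3106) + 2.8 * (-0.0000, -1.0000) = (-1.1591 + -0.0000, 0.3106 + -2.8000) = (-1.1591, -2.4894)
link 2: phi[2] = 165 + 105 + 170 = 440 deg
  cos(440 deg) = 0.1736, sin(440 deg) = 0.9848
  joint[3] = (-1.1591, -2.4894) + 3.6 * (0.1736, 0.9848) = (-1.1591 + 0.6251, -2.4894 + 3.5453) = (-0.5340, 1.0559)
link 3: phi[3] = 165 + 105 + 170 + 120 = 560 deg
  cos(560 deg) = -0.9397, sin(560 deg) = -0.3420
  joint[4] = (-0.5340, 1.0559) + 11.9 * (-0.9397, -0.3420) = (-0.5340 + -11.1823, 1.0559 + -4.0700) = (-11.7163, -3.0141)
End effector: (-11.7163, -3.0141)

Answer: -11.7163 -3.0141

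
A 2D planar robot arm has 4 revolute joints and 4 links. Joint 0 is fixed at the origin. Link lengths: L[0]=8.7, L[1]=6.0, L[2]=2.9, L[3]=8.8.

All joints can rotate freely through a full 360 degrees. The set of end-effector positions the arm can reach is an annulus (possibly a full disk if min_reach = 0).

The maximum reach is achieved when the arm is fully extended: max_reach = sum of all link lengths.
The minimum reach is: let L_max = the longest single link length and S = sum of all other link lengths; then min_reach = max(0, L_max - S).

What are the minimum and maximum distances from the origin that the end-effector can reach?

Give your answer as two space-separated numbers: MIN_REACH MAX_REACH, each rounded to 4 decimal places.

Answer: 0.0000 26.4000

Derivation:
Link lengths: [8.7, 6.0, 2.9, 8.8]
max_reach = 8.7 + 6 + 2.9 + 8.8 = 26.4
L_max = max([8.7, 6.0, 2.9, 8.8]) = 8.8
S (sum of others) = 26.4 - 8.8 = 17.6
min_reach = max(0, 8.8 - 17.6) = max(0, -8.8) = 0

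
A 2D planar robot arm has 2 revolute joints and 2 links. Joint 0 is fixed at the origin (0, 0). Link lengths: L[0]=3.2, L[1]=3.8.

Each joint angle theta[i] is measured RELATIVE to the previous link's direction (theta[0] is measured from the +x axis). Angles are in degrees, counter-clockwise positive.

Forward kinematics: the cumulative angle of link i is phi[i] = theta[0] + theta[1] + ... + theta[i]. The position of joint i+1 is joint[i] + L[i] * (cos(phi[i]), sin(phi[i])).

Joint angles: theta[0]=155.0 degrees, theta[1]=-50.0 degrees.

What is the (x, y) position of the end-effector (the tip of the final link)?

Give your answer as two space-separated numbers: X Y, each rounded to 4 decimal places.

Answer: -3.8837 5.0229

Derivation:
joint[0] = (0.0000, 0.0000)  (base)
link 0: phi[0] = 155 = 155 deg
  cos(155 deg) = -0.9063, sin(155 deg) = 0.4226
  joint[1] = (0.0000, 0.0000) + 3.2 * (-0.9063, 0.4226) = (0.0000 + -2.9002, 0.0000 + 1.3524) = (-2.9002, 1.3524)
link 1: phi[1] = 155 + -50 = 105 deg
  cos(105 deg) = -0.2588, sin(105 deg) = 0.9659
  joint[2] = (-2.9002, 1.3524) + 3.8 * (-0.2588, 0.9659) = (-2.9002 + -0.9835, 1.3524 + 3.6705) = (-3.8837, 5.0229)
End effector: (-3.8837, 5.0229)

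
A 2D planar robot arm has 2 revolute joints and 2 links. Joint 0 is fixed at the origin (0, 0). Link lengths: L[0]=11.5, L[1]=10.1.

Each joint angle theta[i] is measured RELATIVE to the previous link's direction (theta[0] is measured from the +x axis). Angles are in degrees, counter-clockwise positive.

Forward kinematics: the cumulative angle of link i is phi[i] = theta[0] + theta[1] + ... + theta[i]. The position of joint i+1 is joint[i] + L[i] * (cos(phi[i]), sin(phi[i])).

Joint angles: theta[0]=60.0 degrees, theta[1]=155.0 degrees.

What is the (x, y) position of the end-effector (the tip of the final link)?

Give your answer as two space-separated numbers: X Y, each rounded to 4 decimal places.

joint[0] = (0.0000, 0.0000)  (base)
link 0: phi[0] = 60 = 60 deg
  cos(60 deg) = 0.5000, sin(60 deg) = 0.8660
  joint[1] = (0.0000, 0.0000) + 11.5 * (0.5000, 0.8660) = (0.0000 + 5.7500, 0.0000 + 9.9593) = (5.7500, 9.9593)
link 1: phi[1] = 60 + 155 = 215 deg
  cos(215 deg) = -0.8192, sin(215 deg) = -0.5736
  joint[2] = (5.7500, 9.9593) + 10.1 * (-0.8192, -0.5736) = (5.7500 + -8.2734, 9.9593 + -5.7931) = (-2.5234, 4.1662)
End effector: (-2.5234, 4.1662)

Answer: -2.5234 4.1662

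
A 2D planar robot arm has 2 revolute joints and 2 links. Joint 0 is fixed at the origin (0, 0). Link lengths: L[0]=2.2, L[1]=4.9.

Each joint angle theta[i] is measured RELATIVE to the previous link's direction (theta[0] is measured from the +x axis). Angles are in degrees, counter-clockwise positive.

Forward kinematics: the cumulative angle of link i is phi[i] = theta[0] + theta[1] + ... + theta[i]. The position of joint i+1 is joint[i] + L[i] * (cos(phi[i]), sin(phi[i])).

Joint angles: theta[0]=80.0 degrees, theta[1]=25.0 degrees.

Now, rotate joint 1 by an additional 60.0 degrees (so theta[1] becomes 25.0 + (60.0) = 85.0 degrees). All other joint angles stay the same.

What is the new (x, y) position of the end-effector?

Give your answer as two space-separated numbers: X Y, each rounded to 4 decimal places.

Answer: -4.3510 3.4348

Derivation:
joint[0] = (0.0000, 0.0000)  (base)
link 0: phi[0] = 80 = 80 deg
  cos(80 deg) = 0.1736, sin(80 deg) = 0.9848
  joint[1] = (0.0000, 0.0000) + 2.2 * (0.1736, 0.9848) = (0.0000 + 0.3820, 0.0000 + 2.1666) = (0.3820, 2.1666)
link 1: phi[1] = 80 + 85 = 165 deg
  cos(165 deg) = -0.9659, sin(165 deg) = 0.2588
  joint[2] = (0.3820, 2.1666) + 4.9 * (-0.9659, 0.2588) = (0.3820 + -4.7330, 2.1666 + 1.2682) = (-4.3510, 3.4348)
End effector: (-4.3510, 3.4348)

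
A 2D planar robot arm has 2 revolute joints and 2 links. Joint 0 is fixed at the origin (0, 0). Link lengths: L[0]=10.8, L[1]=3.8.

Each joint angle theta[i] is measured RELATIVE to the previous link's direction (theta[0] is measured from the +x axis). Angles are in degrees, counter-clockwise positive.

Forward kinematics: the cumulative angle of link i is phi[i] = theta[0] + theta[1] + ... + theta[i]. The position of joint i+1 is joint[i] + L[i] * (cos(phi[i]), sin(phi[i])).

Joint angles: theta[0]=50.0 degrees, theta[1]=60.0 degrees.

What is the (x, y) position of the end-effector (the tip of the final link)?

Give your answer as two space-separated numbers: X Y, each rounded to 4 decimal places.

joint[0] = (0.0000, 0.0000)  (base)
link 0: phi[0] = 50 = 50 deg
  cos(50 deg) = 0.6428, sin(50 deg) = 0.7660
  joint[1] = (0.0000, 0.0000) + 10.8 * (0.6428, 0.7660) = (0.0000 + 6.9421, 0.0000 + 8.2733) = (6.9421, 8.2733)
link 1: phi[1] = 50 + 60 = 110 deg
  cos(110 deg) = -0.3420, sin(110 deg) = 0.9397
  joint[2] = (6.9421, 8.2733) + 3.8 * (-0.3420, 0.9397) = (6.9421 + -1.2997, 8.2733 + 3.5708) = (5.6424, 11.8441)
End effector: (5.6424, 11.8441)

Answer: 5.6424 11.8441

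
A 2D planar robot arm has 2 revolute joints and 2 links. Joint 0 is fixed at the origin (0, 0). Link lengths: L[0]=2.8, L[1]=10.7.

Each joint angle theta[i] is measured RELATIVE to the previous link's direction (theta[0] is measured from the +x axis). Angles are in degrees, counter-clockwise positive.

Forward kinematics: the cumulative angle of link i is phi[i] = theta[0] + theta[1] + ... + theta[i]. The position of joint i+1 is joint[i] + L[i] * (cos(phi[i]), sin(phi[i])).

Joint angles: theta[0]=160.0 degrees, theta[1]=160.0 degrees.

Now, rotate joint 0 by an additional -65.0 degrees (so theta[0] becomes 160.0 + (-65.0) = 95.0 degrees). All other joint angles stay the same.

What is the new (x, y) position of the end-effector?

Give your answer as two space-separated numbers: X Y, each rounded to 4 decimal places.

Answer: -3.0134 -7.5461

Derivation:
joint[0] = (0.0000, 0.0000)  (base)
link 0: phi[0] = 95 = 95 deg
  cos(95 deg) = -0.0872, sin(95 deg) = 0.9962
  joint[1] = (0.0000, 0.0000) + 2.8 * (-0.0872, 0.9962) = (0.0000 + -0.2440, 0.0000 + 2.7893) = (-0.2440, 2.7893)
link 1: phi[1] = 95 + 160 = 255 deg
  cos(255 deg) = -0.2588, sin(255 deg) = -0.9659
  joint[2] = (-0.2440, 2.7893) + 10.7 * (-0.2588, -0.9659) = (-0.2440 + -2.7694, 2.7893 + -10.3354) = (-3.0134, -7.5461)
End effector: (-3.0134, -7.5461)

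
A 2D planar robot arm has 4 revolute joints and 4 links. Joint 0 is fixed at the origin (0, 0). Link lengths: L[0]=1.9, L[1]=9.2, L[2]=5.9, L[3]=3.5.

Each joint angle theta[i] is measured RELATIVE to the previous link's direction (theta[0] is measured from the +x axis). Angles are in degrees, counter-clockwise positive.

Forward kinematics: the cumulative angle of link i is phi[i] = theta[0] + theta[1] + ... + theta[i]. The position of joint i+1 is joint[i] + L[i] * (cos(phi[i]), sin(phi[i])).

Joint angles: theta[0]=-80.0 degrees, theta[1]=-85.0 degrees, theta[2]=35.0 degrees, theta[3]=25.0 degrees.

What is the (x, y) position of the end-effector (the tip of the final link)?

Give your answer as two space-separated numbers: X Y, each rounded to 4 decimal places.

Answer: -13.2549 -12.1527

Derivation:
joint[0] = (0.0000, 0.0000)  (base)
link 0: phi[0] = -80 = -80 deg
  cos(-80 deg) = 0.1736, sin(-80 deg) = -0.9848
  joint[1] = (0.0000, 0.0000) + 1.9 * (0.1736, -0.9848) = (0.0000 + 0.3299, 0.0000 + -1.8711) = (0.3299, -1.8711)
link 1: phi[1] = -80 + -85 = -165 deg
  cos(-165 deg) = -0.9659, sin(-165 deg) = -0.2588
  joint[2] = (0.3299, -1.8711) + 9.2 * (-0.9659, -0.2588) = (0.3299 + -8.8865, -1.8711 + -2.3811) = (-8.5566, -4.2523)
link 2: phi[2] = -80 + -85 + 35 = -130 deg
  cos(-130 deg) = -0.6428, sin(-130 deg) = -0.7660
  joint[3] = (-8.5566, -4.2523) + 5.9 * (-0.6428, -0.7660) = (-8.5566 + -3.7924, -4.2523 + -4.5197) = (-12.3490, -8.7719)
link 3: phi[3] = -80 + -85 + 35 + 25 = -105 deg
  cos(-105 deg) = -0.2588, sin(-105 deg) = -0.9659
  joint[4] = (-12.3490, -8.7719) + 3.5 * (-0.2588, -0.9659) = (-12.3490 + -0.9059, -8.7719 + -3.3807) = (-13.2549, -12.1527)
End effector: (-13.2549, -12.1527)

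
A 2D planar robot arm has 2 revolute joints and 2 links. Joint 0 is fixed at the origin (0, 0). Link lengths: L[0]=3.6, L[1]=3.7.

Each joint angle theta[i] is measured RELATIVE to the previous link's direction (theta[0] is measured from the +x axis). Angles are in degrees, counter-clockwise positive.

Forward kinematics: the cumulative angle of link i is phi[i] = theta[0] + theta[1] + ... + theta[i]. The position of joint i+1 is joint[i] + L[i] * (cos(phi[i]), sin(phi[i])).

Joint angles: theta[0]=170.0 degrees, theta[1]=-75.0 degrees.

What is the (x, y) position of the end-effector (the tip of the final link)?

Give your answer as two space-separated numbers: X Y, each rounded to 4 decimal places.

joint[0] = (0.0000, 0.0000)  (base)
link 0: phi[0] = 170 = 170 deg
  cos(170 deg) = -0.9848, sin(170 deg) = 0.1736
  joint[1] = (0.0000, 0.0000) + 3.6 * (-0.9848, 0.1736) = (0.0000 + -3.5453, 0.0000 + 0.6251) = (-3.5453, 0.6251)
link 1: phi[1] = 170 + -75 = 95 deg
  cos(95 deg) = -0.0872, sin(95 deg) = 0.9962
  joint[2] = (-3.5453, 0.6251) + 3.7 * (-0.0872, 0.9962) = (-3.5453 + -0.3225, 0.6251 + 3.6859) = (-3.8678, 4.3111)
End effector: (-3.8678, 4.3111)

Answer: -3.8678 4.3111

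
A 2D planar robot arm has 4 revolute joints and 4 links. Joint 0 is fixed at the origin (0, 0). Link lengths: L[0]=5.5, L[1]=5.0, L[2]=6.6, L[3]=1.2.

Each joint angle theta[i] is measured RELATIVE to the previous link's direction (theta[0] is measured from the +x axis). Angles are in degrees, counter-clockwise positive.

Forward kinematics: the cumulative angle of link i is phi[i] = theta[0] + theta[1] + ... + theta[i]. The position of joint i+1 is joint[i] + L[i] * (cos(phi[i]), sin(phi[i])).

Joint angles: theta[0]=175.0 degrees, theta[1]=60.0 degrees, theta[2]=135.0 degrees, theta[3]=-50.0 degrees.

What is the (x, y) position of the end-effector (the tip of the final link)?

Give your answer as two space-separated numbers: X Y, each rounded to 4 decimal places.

Answer: -0.9280 -3.2417

Derivation:
joint[0] = (0.0000, 0.0000)  (base)
link 0: phi[0] = 175 = 175 deg
  cos(175 deg) = -0.9962, sin(175 deg) = 0.0872
  joint[1] = (0.0000, 0.0000) + 5.5 * (-0.9962, 0.0872) = (0.0000 + -5.4791, 0.0000 + 0.4794) = (-5.4791, 0.4794)
link 1: phi[1] = 175 + 60 = 235 deg
  cos(235 deg) = -0.5736, sin(235 deg) = -0.8192
  joint[2] = (-5.4791, 0.4794) + 5 * (-0.5736, -0.8192) = (-5.4791 + -2.8679, 0.4794 + -4.0958) = (-8.3470, -3.6164)
link 2: phi[2] = 175 + 60 + 135 = 370 deg
  cos(370 deg) = 0.9848, sin(370 deg) = 0.1736
  joint[3] = (-8.3470, -3.6164) + 6.6 * (0.9848, 0.1736) = (-8.3470 + 6.4997, -3.6164 + 1.1461) = (-1.8472, -2.4703)
link 3: phi[3] = 175 + 60 + 135 + -50 = 320 deg
  cos(320 deg) = 0.7660, sin(320 deg) = -0.6428
  joint[4] = (-1.8472, -2.4703) + 1.2 * (0.7660, -0.6428) = (-1.8472 + 0.9193, -2.4703 + -0.7713) = (-0.9280, -3.2417)
End effector: (-0.9280, -3.2417)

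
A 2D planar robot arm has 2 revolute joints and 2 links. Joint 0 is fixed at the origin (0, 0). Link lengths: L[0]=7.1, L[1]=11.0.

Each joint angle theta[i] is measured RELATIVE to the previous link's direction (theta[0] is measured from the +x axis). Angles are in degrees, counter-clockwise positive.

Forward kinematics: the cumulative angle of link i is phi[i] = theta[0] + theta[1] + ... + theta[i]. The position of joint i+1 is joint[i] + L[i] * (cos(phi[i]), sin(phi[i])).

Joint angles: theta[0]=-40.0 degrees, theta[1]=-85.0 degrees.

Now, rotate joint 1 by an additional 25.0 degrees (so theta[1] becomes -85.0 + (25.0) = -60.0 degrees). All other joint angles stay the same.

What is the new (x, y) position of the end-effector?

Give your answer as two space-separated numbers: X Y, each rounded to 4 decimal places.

Answer: 3.5288 -15.3967

Derivation:
joint[0] = (0.0000, 0.0000)  (base)
link 0: phi[0] = -40 = -40 deg
  cos(-40 deg) = 0.7660, sin(-40 deg) = -0.6428
  joint[1] = (0.0000, 0.0000) + 7.1 * (0.7660, -0.6428) = (0.0000 + 5.4389, 0.0000 + -4.5638) = (5.4389, -4.5638)
link 1: phi[1] = -40 + -60 = -100 deg
  cos(-100 deg) = -0.1736, sin(-100 deg) = -0.9848
  joint[2] = (5.4389, -4.5638) + 11 * (-0.1736, -0.9848) = (5.4389 + -1.9101, -4.5638 + -10.8329) = (3.5288, -15.3967)
End effector: (3.5288, -15.3967)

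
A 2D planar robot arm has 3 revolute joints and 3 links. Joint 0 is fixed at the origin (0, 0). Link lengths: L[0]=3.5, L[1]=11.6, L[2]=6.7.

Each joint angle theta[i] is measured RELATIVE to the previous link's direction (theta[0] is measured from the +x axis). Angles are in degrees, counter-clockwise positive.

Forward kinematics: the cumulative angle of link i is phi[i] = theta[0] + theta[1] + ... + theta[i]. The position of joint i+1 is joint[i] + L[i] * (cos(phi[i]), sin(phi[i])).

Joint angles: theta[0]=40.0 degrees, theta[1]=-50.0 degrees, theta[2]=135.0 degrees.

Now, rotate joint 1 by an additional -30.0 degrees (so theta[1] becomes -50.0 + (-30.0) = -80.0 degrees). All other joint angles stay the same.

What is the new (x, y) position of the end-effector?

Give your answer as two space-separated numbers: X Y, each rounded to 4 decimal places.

joint[0] = (0.0000, 0.0000)  (base)
link 0: phi[0] = 40 = 40 deg
  cos(40 deg) = 0.7660, sin(40 deg) = 0.6428
  joint[1] = (0.0000, 0.0000) + 3.5 * (0.7660, 0.6428) = (0.0000 + 2.6812, 0.0000 + 2.2498) = (2.6812, 2.2498)
link 1: phi[1] = 40 + -80 = -40 deg
  cos(-40 deg) = 0.7660, sin(-40 deg) = -0.6428
  joint[2] = (2.6812, 2.2498) + 11.6 * (0.7660, -0.6428) = (2.6812 + 8.8861, 2.2498 + -7.4563) = (11.5673, -5.2066)
link 2: phi[2] = 40 + -80 + 135 = 95 deg
  cos(95 deg) = -0.0872, sin(95 deg) = 0.9962
  joint[3] = (11.5673, -5.2066) + 6.7 * (-0.0872, 0.9962) = (11.5673 + -0.5839, -5.2066 + 6.6745) = (10.9833, 1.4679)
End effector: (10.9833, 1.4679)

Answer: 10.9833 1.4679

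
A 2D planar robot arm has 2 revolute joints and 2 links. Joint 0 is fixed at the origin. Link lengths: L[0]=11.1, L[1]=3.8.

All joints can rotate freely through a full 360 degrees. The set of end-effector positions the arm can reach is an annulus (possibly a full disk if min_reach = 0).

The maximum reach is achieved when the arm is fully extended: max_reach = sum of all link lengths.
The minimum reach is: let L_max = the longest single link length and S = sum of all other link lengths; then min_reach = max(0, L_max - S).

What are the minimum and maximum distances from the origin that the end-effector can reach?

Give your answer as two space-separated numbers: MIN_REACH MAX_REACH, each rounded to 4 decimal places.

Answer: 7.3000 14.9000

Derivation:
Link lengths: [11.1, 3.8]
max_reach = 11.1 + 3.8 = 14.9
L_max = max([11.1, 3.8]) = 11.1
S (sum of others) = 14.9 - 11.1 = 3.8
min_reach = max(0, 11.1 - 3.8) = max(0, 7.3) = 7.3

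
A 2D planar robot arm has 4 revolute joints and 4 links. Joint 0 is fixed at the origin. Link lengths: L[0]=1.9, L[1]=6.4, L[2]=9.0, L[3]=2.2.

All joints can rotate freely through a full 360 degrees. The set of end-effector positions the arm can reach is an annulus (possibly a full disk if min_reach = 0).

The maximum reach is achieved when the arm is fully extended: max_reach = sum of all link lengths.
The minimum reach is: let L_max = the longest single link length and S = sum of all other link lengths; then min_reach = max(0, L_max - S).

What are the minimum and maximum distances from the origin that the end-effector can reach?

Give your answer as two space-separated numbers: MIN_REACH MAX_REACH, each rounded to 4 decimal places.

Link lengths: [1.9, 6.4, 9.0, 2.2]
max_reach = 1.9 + 6.4 + 9 + 2.2 = 19.5
L_max = max([1.9, 6.4, 9.0, 2.2]) = 9
S (sum of others) = 19.5 - 9 = 10.5
min_reach = max(0, 9 - 10.5) = max(0, -1.5) = 0

Answer: 0.0000 19.5000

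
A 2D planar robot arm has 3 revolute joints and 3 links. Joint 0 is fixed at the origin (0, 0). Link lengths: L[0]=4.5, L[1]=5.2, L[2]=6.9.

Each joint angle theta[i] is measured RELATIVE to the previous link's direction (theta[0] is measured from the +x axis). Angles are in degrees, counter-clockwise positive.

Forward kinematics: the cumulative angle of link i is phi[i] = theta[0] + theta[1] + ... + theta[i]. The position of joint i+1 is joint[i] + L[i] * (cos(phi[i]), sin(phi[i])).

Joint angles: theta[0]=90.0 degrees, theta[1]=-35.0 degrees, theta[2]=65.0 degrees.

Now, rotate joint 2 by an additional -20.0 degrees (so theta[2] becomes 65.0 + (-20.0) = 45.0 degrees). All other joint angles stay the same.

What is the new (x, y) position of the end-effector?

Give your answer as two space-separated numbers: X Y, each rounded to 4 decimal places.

Answer: 1.7844 15.5548

Derivation:
joint[0] = (0.0000, 0.0000)  (base)
link 0: phi[0] = 90 = 90 deg
  cos(90 deg) = 0.0000, sin(90 deg) = 1.0000
  joint[1] = (0.0000, 0.0000) + 4.5 * (0.0000, 1.0000) = (0.0000 + 0.0000, 0.0000 + 4.5000) = (0.0000, 4.5000)
link 1: phi[1] = 90 + -35 = 55 deg
  cos(55 deg) = 0.5736, sin(55 deg) = 0.8192
  joint[2] = (0.0000, 4.5000) + 5.2 * (0.5736, 0.8192) = (0.0000 + 2.9826, 4.5000 + 4.2596) = (2.9826, 8.7596)
link 2: phi[2] = 90 + -35 + 45 = 100 deg
  cos(100 deg) = -0.1736, sin(100 deg) = 0.9848
  joint[3] = (2.9826, 8.7596) + 6.9 * (-0.1736, 0.9848) = (2.9826 + -1.1982, 8.7596 + 6.7952) = (1.7844, 15.5548)
End effector: (1.7844, 15.5548)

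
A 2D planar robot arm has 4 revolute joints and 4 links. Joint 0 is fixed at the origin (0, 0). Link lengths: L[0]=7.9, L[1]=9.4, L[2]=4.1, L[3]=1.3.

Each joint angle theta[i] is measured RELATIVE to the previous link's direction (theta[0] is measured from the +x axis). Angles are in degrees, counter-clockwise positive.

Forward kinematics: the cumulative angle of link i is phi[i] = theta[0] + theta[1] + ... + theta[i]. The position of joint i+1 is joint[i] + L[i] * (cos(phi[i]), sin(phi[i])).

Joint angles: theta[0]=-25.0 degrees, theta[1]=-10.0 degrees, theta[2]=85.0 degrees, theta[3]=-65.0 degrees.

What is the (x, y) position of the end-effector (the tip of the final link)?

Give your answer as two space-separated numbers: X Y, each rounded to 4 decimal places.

Answer: 18.7510 -5.9260

Derivation:
joint[0] = (0.0000, 0.0000)  (base)
link 0: phi[0] = -25 = -25 deg
  cos(-25 deg) = 0.9063, sin(-25 deg) = -0.4226
  joint[1] = (0.0000, 0.0000) + 7.9 * (0.9063, -0.4226) = (0.0000 + 7.1598, 0.0000 + -3.3387) = (7.1598, -3.3387)
link 1: phi[1] = -25 + -10 = -35 deg
  cos(-35 deg) = 0.8192, sin(-35 deg) = -0.5736
  joint[2] = (7.1598, -3.3387) + 9.4 * (0.8192, -0.5736) = (7.1598 + 7.7000, -3.3387 + -5.3916) = (14.8599, -8.7303)
link 2: phi[2] = -25 + -10 + 85 = 50 deg
  cos(50 deg) = 0.6428, sin(50 deg) = 0.7660
  joint[3] = (14.8599, -8.7303) + 4.1 * (0.6428, 0.7660) = (14.8599 + 2.6354, -8.7303 + 3.1408) = (17.4953, -5.5895)
link 3: phi[3] = -25 + -10 + 85 + -65 = -15 deg
  cos(-15 deg) = 0.9659, sin(-15 deg) = -0.2588
  joint[4] = (17.4953, -5.5895) + 1.3 * (0.9659, -0.2588) = (17.4953 + 1.2557, -5.5895 + -0.3365) = (18.7510, -5.9260)
End effector: (18.7510, -5.9260)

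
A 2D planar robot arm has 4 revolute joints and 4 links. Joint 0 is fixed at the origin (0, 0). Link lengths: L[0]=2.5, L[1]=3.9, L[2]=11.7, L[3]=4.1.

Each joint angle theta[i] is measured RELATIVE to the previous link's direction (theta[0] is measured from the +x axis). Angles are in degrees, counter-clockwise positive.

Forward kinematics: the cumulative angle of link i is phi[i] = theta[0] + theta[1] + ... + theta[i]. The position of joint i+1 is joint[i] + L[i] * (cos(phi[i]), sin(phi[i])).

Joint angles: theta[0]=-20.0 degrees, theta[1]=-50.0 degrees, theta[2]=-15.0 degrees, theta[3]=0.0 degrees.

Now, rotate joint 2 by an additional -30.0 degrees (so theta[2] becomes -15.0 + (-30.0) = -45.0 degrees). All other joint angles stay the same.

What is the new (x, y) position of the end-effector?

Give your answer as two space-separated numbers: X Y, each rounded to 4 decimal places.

joint[0] = (0.0000, 0.0000)  (base)
link 0: phi[0] = -20 = -20 deg
  cos(-20 deg) = 0.9397, sin(-20 deg) = -0.3420
  joint[1] = (0.0000, 0.0000) + 2.5 * (0.9397, -0.3420) = (0.0000 + 2.3492, 0.0000 + -0.8551) = (2.3492, -0.8551)
link 1: phi[1] = -20 + -50 = -70 deg
  cos(-70 deg) = 0.3420, sin(-70 deg) = -0.9397
  joint[2] = (2.3492, -0.8551) + 3.9 * (0.3420, -0.9397) = (2.3492 + 1.3339, -0.8551 + -3.6648) = (3.6831, -4.5199)
link 2: phi[2] = -20 + -50 + -45 = -115 deg
  cos(-115 deg) = -0.4226, sin(-115 deg) = -0.9063
  joint[3] = (3.6831, -4.5199) + 11.7 * (-0.4226, -0.9063) = (3.6831 + -4.9446, -4.5199 + -10.6038) = (-1.2615, -15.1237)
link 3: phi[3] = -20 + -50 + -45 + 0 = -115 deg
  cos(-115 deg) = -0.4226, sin(-115 deg) = -0.9063
  joint[4] = (-1.2615, -15.1237) + 4.1 * (-0.4226, -0.9063) = (-1.2615 + -1.7327, -15.1237 + -3.7159) = (-2.9943, -18.8395)
End effector: (-2.9943, -18.8395)

Answer: -2.9943 -18.8395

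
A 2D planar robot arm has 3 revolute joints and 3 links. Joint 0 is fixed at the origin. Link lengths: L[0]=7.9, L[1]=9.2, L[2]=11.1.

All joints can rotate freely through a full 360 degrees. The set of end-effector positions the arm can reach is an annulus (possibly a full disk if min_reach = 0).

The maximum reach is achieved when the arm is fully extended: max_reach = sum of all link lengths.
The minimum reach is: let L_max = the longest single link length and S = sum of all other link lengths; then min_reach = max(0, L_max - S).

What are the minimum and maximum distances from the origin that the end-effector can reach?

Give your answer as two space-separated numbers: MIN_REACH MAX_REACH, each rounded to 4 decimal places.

Answer: 0.0000 28.2000

Derivation:
Link lengths: [7.9, 9.2, 11.1]
max_reach = 7.9 + 9.2 + 11.1 = 28.2
L_max = max([7.9, 9.2, 11.1]) = 11.1
S (sum of others) = 28.2 - 11.1 = 17.1
min_reach = max(0, 11.1 - 17.1) = max(0, -6) = 0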